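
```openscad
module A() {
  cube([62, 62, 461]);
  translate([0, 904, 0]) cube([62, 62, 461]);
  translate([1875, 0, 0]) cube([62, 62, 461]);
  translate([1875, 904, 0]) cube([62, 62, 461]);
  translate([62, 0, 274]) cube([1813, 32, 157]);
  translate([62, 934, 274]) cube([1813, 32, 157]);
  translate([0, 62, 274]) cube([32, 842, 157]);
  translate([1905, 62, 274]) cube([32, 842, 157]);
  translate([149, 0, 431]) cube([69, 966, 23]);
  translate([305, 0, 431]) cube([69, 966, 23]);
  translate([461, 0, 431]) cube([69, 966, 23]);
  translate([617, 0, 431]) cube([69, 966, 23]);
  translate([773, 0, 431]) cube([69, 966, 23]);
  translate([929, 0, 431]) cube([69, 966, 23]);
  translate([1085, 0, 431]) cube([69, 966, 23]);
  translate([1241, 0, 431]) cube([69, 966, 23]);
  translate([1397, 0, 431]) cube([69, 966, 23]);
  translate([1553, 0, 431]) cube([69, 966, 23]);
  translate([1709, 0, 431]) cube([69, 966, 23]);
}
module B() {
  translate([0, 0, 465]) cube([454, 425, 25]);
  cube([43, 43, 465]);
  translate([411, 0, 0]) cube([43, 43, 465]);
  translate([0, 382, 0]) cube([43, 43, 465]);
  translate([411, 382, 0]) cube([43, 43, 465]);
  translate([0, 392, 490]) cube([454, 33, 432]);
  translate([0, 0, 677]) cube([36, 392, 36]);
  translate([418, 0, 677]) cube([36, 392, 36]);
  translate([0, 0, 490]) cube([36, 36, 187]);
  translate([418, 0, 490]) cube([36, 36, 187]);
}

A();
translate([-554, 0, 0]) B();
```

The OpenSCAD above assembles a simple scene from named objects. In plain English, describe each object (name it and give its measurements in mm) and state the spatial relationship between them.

A is a bed frame 1937 mm long (x) by 966 mm wide (y). Four 62×62 mm corner posts, 461 mm tall, at the corners of the footprint. Four rails of 32 mm thickness and 157 mm height run between adjacent posts with their undersides at z = 274 mm, their outer faces flush with the outside of the frame (the two x-running rails run between the posts' inner faces; the two y-running rails run between the posts' inner faces). 11 slats, each 69 mm wide (x) and 23 mm thick, lie across the top of the two x-running rails, running the full 966 mm width of the frame in y; the slats are evenly spaced along x between the inner faces of the end posts with equal gaps (rounded down to the nearest mm) at the −x end and between each pair — any rounding remainder accumulates at the +x end.

B is a chair. The seat is a 454×425×25 mm slab with its top at z = 490 mm, on four 43×43 mm corner legs (flush with the seat edges, standing on z = 0). A flat backrest 33 mm thick, 432 mm tall, spans the full seat width and rises from the seat top along its +y edge, rear face flush with the rear of the seat. Two armrests of 36×36 mm section run along each side from the seat's front edge to the front of the backrest, top faces 223 mm above the seat top and outer faces flush with the seat's x-edges; a 36×36 mm post under the front of each armrest stands on the seat at the front corner.

The chair is on the floor beside the bed frame on its −x side.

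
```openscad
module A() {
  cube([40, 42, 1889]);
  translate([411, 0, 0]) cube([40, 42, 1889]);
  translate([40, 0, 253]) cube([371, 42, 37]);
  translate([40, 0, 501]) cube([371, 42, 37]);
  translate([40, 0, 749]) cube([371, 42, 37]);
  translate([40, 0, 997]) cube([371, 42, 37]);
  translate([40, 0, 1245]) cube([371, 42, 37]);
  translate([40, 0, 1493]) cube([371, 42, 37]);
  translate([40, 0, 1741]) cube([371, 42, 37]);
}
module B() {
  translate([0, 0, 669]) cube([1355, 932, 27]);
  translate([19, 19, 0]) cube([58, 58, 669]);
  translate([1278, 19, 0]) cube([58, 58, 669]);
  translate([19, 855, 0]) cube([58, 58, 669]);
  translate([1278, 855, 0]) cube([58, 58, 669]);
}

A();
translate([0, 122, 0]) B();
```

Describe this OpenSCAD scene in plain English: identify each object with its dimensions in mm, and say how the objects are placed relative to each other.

A is a wooden ladder with two side rails of 40×42 mm section and 1889 mm height, set 451 mm apart overall. Between them run 7 rectangular rungs (42 mm deep, 37 mm thick), front faces flush with the rails' −y face. The bottom of the first rung is 253 mm above the floor and each subsequent rung is 248 mm higher than the one below.

B is a rectangular dining table. The top is 1355×932×27 mm with its upper surface at z = 696 mm. It stands on four 58×58 mm square legs, each inset 19 mm from the nearest pair of top edges, running from the floor to the underside of the top.

The table is on the floor beside the ladder on its +y side.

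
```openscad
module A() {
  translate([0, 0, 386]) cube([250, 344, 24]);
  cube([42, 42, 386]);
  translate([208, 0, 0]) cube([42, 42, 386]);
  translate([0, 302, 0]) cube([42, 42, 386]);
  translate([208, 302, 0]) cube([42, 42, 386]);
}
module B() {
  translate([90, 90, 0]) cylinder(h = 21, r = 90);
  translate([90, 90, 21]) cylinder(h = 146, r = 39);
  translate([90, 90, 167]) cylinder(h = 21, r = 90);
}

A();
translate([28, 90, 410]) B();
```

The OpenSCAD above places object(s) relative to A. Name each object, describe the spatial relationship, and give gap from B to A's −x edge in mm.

A is a stool. B is a spool. The spool is on top of the stool. The gap from the spool to the stool's −x edge is 28 mm.

The spool's min-x is at 28; the stool's min-x is 0; gap = 28 mm.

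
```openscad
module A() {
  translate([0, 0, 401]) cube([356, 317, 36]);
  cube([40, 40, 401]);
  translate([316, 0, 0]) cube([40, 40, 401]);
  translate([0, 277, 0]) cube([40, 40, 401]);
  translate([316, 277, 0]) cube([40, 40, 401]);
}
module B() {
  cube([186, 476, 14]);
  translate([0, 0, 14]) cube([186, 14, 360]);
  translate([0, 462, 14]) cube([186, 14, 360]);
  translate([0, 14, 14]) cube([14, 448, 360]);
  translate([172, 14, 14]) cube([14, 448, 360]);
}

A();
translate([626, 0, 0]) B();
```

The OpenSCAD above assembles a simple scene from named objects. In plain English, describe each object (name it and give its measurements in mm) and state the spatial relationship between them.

A is a simple wooden stool: a rectangular seat 356 mm (x) by 317 mm (y), 36 mm thick, top face at z = 437 mm, on four square legs, each 40×40 mm in cross-section. The legs rest on z = 0, each flush with a corner of the seat.

B is an open storage box with external size 186×476×374 mm and wall thickness 14 mm (the base is also 14 mm thick). The base covers the whole footprint; the four walls stand on the base, with the y-facing walls full-width and the x-facing walls fitting between their inner faces.

The open box is on the floor beside the stool on its +x side.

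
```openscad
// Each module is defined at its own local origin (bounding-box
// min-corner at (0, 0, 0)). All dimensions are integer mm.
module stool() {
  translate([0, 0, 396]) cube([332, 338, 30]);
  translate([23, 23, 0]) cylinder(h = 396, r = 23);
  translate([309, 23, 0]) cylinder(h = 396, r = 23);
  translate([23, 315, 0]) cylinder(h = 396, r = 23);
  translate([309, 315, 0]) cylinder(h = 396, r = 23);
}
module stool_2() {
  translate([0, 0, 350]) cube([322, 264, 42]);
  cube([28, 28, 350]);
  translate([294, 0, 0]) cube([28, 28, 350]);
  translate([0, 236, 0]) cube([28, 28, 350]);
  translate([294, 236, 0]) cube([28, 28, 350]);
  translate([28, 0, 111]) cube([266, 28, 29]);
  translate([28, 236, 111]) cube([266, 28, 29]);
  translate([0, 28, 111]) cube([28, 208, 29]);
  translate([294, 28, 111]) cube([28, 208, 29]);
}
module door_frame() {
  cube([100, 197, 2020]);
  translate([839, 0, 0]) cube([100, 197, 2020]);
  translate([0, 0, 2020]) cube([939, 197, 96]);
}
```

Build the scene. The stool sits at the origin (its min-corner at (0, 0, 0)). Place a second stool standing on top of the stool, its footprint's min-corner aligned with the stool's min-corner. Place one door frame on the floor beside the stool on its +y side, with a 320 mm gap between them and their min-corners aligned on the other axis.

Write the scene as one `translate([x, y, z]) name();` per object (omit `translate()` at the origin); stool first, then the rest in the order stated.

stool();
translate([0, 0, 426]) stool_2();
translate([0, 658, 0]) door_frame();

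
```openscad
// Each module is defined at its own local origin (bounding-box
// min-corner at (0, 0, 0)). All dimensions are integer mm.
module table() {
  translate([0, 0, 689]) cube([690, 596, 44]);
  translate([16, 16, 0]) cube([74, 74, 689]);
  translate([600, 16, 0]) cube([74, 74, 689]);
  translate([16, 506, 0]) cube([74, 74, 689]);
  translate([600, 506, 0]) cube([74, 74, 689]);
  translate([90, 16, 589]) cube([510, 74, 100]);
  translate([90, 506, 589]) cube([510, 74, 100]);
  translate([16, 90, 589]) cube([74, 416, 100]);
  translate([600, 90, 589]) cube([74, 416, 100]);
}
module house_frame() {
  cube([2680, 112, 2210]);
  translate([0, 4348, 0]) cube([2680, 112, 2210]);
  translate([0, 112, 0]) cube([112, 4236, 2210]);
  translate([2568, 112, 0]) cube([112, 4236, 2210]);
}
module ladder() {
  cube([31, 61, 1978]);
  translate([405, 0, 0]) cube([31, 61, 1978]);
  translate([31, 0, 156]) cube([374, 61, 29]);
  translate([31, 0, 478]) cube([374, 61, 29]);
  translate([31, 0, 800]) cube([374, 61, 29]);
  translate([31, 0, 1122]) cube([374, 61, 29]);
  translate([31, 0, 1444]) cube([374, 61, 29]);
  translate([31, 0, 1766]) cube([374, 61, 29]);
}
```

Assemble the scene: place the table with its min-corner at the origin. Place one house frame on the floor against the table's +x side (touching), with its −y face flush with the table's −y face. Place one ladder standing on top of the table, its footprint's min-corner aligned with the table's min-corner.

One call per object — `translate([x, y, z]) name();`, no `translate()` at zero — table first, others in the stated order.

table();
translate([690, 0, 0]) house_frame();
translate([0, 0, 733]) ladder();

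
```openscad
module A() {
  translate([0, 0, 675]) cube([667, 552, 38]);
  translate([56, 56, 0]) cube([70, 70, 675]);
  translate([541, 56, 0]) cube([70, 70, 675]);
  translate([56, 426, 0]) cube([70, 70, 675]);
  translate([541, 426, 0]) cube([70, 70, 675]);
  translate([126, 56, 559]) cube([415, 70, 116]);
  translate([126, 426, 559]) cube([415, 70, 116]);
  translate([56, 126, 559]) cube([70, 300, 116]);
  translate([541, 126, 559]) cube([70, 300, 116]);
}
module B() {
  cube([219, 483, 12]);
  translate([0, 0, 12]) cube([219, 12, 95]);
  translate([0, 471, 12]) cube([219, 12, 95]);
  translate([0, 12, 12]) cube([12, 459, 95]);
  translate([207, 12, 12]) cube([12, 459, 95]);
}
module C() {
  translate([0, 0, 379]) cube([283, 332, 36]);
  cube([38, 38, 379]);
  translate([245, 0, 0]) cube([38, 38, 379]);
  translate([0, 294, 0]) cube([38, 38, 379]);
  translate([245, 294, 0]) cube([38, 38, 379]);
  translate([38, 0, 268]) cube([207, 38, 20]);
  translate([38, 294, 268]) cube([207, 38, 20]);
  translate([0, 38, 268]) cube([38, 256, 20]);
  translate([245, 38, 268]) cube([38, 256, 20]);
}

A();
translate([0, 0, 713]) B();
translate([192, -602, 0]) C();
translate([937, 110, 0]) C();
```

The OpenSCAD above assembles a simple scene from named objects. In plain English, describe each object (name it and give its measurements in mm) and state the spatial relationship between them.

A is a rectangular dining table. The top is 667×552×38 mm with its upper surface at z = 713 mm. It stands on four 70×70 mm square legs, each inset 56 mm from the nearest pair of top edges, running from the floor to the underside of the top. Four apron rails, 70 mm thick and 116 mm tall, run between adjacent legs with their top edges flush with the underside of the top and their outer faces flush with the legs' outer faces.

B is an open storage box with external size 219×483×107 mm and wall thickness 12 mm (the base is also 12 mm thick). The base covers the whole footprint; the four walls stand on the base, with the y-facing walls full-width and the x-facing walls fitting between their inner faces.

C is a simple wooden stool: a rectangular seat 283 mm (x) by 332 mm (y), 36 mm thick, top face at z = 415 mm, on four square legs, each 38×38 mm in cross-section. The legs rest on z = 0, each flush with a corner of the seat. Four stretchers, 38 mm wide and 20 mm tall, connect adjacent legs with their undersides at z = 268 mm, each running between the inner faces of the legs it joins and aligned with the legs' outer faces on the other axis.

The open box is on top of the table. Two stools sit around the table at the −y, +x sides.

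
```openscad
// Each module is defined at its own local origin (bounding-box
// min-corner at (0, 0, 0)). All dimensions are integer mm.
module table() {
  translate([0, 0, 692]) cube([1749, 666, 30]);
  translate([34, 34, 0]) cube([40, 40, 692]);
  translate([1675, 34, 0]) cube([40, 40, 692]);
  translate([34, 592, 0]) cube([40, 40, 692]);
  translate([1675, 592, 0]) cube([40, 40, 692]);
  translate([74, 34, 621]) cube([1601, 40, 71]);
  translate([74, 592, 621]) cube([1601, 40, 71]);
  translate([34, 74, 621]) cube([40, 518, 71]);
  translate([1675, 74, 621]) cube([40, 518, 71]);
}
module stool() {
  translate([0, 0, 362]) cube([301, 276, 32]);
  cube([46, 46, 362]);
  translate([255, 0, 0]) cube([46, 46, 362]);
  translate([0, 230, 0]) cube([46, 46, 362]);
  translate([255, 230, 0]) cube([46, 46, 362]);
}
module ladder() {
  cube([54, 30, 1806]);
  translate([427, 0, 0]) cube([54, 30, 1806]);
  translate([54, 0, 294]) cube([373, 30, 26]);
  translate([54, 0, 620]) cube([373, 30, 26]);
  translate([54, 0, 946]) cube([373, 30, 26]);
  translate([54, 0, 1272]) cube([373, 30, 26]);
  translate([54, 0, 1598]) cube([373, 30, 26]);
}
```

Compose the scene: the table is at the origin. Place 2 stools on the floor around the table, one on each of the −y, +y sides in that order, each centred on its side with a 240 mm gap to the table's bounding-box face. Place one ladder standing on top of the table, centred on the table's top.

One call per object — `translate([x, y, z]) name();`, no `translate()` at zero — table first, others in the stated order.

table();
translate([724, -516, 0]) stool();
translate([724, 906, 0]) stool();
translate([634, 318, 722]) ladder();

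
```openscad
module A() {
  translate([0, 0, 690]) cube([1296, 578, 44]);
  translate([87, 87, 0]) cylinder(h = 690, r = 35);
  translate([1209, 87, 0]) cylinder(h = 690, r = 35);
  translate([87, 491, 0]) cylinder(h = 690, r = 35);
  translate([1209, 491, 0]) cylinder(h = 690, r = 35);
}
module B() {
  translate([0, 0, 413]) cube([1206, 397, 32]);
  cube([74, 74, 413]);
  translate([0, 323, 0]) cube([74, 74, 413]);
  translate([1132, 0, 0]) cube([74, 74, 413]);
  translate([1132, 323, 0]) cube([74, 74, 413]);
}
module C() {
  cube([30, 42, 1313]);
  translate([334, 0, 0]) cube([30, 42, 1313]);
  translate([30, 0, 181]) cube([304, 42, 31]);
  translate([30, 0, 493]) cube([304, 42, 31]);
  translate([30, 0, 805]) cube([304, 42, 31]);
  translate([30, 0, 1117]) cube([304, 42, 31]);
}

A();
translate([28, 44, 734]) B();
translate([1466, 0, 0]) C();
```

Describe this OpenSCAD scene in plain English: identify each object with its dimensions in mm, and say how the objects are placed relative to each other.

A is a rectangular dining table. The top is 1296×578×44 mm with its upper surface at z = 734 mm. It stands on four round legs of 70 mm diameter, each leg's bounding box inset 52 mm from the nearest pair of top edges, running from the floor to the underside of the top.

B is a long wooden bench with a 1206 mm (x) × 397 mm (y) seat, 32 mm thick, its top surface 445 mm above the floor. Four 74 mm square legs at the seat corners, flush with the edges, run from z = 0 to the seat underside.

C is a straight ladder. Two 30×42 mm vertical rails, 1313 mm tall, stand 364 mm apart (outside-to-outside) with their front faces coplanar on the −y side. 4 rungs, each 42 mm deep and 31 mm tall, span between the inner faces of the rails, front faces flush with the rails. The lowest rung's underside is at z = 181 mm and rungs are spaced 312 mm apart (underside to underside).

The bench is on top of the table. The ladder is on the floor beside the table on its +x side.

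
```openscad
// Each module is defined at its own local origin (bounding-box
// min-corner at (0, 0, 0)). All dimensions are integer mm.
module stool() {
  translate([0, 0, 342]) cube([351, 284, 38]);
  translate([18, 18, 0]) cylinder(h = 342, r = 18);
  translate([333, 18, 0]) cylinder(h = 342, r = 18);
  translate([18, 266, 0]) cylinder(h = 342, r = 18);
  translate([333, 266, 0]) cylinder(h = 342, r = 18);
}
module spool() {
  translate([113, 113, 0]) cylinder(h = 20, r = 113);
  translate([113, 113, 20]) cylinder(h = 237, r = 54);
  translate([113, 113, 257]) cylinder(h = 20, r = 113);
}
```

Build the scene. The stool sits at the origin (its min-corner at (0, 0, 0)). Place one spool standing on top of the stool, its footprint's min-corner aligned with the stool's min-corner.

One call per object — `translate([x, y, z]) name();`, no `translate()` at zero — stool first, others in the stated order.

stool();
translate([0, 0, 380]) spool();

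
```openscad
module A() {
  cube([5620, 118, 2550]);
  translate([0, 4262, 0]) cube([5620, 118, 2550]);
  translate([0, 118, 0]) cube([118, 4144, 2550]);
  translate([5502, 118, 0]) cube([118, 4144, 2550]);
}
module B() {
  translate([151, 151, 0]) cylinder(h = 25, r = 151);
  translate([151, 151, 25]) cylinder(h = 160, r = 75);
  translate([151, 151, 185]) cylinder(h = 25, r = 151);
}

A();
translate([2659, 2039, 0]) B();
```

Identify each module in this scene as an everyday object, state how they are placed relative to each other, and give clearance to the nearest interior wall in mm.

A is a house frame. B is a spool. The spool sits inside the house frame, centred. The clearance to the nearest interior wall is 1921 mm.

Clearances: x = 2541, y = 1921; minimum 1921 mm.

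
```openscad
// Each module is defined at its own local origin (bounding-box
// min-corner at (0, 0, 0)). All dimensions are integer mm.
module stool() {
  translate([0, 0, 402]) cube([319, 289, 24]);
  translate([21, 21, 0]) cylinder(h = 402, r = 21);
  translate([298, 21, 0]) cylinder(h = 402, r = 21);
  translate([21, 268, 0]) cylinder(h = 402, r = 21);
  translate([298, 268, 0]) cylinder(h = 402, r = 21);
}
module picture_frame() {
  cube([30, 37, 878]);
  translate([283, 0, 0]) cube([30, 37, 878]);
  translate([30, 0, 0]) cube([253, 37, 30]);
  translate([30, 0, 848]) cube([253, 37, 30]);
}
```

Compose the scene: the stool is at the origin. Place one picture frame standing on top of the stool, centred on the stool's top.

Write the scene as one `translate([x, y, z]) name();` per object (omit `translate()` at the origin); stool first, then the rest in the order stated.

stool();
translate([3, 126, 426]) picture_frame();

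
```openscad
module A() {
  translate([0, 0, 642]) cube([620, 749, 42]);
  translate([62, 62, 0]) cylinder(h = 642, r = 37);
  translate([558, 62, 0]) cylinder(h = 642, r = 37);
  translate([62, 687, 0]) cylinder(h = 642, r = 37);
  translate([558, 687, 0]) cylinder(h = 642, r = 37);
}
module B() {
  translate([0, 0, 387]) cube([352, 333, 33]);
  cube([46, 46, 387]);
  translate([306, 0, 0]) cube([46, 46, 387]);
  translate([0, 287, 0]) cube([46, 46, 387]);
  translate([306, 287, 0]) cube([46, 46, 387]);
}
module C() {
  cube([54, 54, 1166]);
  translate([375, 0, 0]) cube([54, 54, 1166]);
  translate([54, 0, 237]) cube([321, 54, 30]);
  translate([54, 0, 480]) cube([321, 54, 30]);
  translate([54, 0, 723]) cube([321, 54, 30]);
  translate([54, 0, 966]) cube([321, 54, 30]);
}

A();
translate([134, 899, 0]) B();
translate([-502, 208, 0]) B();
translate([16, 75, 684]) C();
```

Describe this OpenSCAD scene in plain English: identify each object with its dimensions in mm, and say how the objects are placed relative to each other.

A is a table with a 620×749 mm rectangular top, 42 mm thick, top surface at z = 684 mm, supported by four round legs of 74 mm diameter, each leg's bounding box inset 25 mm from the nearest pair of top edges, running from the floor.

B is a four-legged stool. The seat is 352×333 mm, 33 mm thick, top at z = 420 mm. It stands on four square legs, each 46×46 mm in cross-section, from z = 0 to the seat underside, each flush with a corner of the seat.

C is a wooden ladder with two side rails of 54×54 mm section and 1166 mm height, set 429 mm apart overall. Between them run 4 rectangular rungs (54 mm deep, 30 mm thick), front faces flush with the rails' −y face. The bottom of the first rung is 237 mm above the floor and each subsequent rung is 243 mm higher than the one below.

Two stools sit around the table at the +y, −x sides. The ladder is on top of the table.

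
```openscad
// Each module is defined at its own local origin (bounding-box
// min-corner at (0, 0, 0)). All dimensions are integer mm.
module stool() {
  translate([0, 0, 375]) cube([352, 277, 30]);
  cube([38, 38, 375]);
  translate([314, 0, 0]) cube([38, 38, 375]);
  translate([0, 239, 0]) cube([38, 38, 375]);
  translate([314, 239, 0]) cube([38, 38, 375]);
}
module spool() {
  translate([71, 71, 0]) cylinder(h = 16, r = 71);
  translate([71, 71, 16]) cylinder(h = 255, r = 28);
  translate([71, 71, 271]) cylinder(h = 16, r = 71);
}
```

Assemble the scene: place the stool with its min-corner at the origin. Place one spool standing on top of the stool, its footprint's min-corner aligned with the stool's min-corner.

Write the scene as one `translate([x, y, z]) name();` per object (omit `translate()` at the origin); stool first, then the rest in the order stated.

stool();
translate([0, 0, 405]) spool();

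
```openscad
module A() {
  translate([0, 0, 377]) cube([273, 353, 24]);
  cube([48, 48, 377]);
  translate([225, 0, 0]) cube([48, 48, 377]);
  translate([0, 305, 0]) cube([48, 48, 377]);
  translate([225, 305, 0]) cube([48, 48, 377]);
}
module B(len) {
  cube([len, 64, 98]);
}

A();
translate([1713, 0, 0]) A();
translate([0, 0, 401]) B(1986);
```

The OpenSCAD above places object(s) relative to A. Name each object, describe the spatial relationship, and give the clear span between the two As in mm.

A is a stool. B is a beam. A beam spans the tops of two stools. The clear span between the two stools is 1440 mm.

Second stool starts at x = 1713; first ends at x = 273; clear span = 1713 − 273 = 1440 mm.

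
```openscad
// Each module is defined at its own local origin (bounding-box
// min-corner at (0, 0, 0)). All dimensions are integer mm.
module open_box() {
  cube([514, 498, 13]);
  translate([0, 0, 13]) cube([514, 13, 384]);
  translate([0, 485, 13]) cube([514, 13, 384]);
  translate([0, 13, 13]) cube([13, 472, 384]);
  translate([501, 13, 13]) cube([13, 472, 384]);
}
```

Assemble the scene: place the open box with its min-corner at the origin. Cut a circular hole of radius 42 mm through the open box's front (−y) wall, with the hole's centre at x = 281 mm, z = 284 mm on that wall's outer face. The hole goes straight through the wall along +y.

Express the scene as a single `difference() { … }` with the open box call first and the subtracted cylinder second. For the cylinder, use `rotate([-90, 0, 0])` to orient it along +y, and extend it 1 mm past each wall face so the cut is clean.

difference() {
  open_box();
  translate([281, -1, 284]) rotate([-90, 0, 0]) cylinder(h = 15, r = 42);
}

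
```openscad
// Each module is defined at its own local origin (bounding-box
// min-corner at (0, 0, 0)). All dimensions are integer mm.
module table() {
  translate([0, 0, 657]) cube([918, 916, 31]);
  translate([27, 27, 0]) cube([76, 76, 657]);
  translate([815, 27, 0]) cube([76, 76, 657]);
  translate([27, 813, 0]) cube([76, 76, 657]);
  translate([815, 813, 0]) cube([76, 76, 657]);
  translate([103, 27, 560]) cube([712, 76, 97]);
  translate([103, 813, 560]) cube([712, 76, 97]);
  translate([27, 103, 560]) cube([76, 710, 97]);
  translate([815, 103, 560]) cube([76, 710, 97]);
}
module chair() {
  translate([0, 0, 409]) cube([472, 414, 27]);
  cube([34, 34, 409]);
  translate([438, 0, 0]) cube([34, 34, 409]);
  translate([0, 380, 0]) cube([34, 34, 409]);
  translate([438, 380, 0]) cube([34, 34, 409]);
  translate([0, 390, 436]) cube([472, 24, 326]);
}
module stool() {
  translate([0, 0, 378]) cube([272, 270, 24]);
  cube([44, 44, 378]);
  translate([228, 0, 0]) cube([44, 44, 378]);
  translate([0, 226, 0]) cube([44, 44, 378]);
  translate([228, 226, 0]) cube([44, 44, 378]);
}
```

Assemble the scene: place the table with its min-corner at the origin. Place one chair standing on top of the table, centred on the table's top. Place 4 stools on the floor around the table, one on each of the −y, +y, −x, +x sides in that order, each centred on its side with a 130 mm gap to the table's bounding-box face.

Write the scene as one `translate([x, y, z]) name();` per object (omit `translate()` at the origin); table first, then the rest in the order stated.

table();
translate([223, 251, 688]) chair();
translate([323, -400, 0]) stool();
translate([323, 1046, 0]) stool();
translate([-402, 323, 0]) stool();
translate([1048, 323, 0]) stool();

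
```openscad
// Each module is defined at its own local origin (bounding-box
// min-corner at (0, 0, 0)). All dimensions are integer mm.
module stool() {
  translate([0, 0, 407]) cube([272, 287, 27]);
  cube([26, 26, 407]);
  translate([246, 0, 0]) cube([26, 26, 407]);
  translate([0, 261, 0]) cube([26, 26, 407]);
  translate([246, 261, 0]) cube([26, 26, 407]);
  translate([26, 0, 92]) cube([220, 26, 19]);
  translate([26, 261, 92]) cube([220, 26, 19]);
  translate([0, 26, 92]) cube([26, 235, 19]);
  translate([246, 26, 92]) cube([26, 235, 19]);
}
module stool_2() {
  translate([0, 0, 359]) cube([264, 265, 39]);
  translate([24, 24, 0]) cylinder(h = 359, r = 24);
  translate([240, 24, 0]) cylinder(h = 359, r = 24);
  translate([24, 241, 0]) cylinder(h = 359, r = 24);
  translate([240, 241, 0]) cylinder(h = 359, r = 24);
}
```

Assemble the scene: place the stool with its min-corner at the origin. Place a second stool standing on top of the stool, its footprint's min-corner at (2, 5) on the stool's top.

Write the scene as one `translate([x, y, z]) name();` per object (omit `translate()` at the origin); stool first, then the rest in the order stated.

stool();
translate([2, 5, 434]) stool_2();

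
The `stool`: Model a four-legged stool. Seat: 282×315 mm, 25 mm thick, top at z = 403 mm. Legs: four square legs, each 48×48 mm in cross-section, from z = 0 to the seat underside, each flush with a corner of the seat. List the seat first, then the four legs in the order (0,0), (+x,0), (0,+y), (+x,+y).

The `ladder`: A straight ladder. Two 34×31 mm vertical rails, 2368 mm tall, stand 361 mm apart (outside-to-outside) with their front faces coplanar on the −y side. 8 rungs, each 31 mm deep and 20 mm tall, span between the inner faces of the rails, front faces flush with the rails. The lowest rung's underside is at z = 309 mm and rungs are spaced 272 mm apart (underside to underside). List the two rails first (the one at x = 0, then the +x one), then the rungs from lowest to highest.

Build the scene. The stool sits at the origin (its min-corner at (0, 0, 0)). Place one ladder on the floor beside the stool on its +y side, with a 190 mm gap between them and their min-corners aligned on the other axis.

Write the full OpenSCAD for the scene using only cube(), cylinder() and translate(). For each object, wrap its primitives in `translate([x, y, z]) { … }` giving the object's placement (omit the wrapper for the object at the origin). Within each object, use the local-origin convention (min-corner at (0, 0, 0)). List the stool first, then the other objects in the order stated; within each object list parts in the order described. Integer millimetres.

translate([0, 0, 378]) cube([282, 315, 25]);
cube([48, 48, 378]);
translate([234, 0, 0]) cube([48, 48, 378]);
translate([0, 267, 0]) cube([48, 48, 378]);
translate([234, 267, 0]) cube([48, 48, 378]);
translate([0, 505, 0]) {
  cube([34, 31, 2368]);
  translate([327, 0, 0]) cube([34, 31, 2368]);
  translate([34, 0, 309]) cube([293, 31, 20]);
  translate([34, 0, 581]) cube([293, 31, 20]);
  translate([34, 0, 853]) cube([293, 31, 20]);
  translate([34, 0, 1125]) cube([293, 31, 20]);
  translate([34, 0, 1397]) cube([293, 31, 20]);
  translate([34, 0, 1669]) cube([293, 31, 20]);
  translate([34, 0, 1941]) cube([293, 31, 20]);
  translate([34, 0, 2213]) cube([293, 31, 20]);
}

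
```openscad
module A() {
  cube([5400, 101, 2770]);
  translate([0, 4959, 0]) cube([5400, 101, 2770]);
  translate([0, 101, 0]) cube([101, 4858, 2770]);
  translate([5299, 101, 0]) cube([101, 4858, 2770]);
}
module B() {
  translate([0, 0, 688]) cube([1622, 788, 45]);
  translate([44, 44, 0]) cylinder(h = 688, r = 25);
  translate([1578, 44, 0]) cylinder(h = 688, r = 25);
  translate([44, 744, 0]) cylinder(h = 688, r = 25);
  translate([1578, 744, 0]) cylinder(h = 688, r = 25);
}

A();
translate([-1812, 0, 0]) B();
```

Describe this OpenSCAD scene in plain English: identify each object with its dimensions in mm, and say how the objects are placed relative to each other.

A is a box-shaped house frame (walls only): outside footprint 5400×5060 mm, wall height 2770 mm, wall thickness 101 mm. The two y-facing walls run the full x-width; the two x-facing walls fit between the inner faces of the y-facing walls.

B is a rectangular dining table. The top is 1622×788×45 mm with its upper surface at z = 733 mm. It stands on four round legs of 50 mm diameter, each leg's bounding box inset 19 mm from the nearest pair of top edges, running from the floor to the underside of the top.

The table is on the floor beside the house frame on its −x side.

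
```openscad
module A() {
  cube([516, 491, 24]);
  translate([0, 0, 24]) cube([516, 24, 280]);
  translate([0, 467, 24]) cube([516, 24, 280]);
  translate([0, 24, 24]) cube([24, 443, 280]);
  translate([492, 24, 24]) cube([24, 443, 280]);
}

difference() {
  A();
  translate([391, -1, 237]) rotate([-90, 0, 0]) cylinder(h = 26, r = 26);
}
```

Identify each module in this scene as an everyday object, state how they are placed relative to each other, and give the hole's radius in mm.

The subtracted cylinder has r = 26 mm.

A is an open box. The open box has a circular hole through its front wall. The hole's radius is 26 mm.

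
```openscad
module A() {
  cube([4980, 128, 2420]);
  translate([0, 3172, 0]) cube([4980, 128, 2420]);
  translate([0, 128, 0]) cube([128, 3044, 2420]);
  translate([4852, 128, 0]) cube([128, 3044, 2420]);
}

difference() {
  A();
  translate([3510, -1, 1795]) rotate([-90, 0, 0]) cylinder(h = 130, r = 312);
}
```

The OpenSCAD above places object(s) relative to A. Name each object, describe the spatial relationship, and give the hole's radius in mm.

The subtracted cylinder has r = 312 mm.

A is a house frame. The house frame has a circular hole through its front wall. The hole's radius is 312 mm.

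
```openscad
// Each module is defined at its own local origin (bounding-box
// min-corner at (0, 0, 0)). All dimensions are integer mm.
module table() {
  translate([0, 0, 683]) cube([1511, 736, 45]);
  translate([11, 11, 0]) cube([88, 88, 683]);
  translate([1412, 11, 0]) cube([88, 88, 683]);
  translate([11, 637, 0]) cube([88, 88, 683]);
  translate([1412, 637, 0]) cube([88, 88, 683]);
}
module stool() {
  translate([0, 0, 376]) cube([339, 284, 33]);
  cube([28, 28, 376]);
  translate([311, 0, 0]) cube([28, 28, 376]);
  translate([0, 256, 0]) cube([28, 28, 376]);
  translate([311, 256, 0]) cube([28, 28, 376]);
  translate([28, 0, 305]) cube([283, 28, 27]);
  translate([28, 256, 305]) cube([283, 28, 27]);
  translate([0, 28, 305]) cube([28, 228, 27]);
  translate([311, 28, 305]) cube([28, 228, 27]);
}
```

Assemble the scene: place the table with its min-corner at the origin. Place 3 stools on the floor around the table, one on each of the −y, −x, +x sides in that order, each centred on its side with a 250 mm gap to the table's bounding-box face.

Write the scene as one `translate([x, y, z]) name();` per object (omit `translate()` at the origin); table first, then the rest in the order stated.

table();
translate([586, -534, 0]) stool();
translate([-589, 226, 0]) stool();
translate([1761, 226, 0]) stool();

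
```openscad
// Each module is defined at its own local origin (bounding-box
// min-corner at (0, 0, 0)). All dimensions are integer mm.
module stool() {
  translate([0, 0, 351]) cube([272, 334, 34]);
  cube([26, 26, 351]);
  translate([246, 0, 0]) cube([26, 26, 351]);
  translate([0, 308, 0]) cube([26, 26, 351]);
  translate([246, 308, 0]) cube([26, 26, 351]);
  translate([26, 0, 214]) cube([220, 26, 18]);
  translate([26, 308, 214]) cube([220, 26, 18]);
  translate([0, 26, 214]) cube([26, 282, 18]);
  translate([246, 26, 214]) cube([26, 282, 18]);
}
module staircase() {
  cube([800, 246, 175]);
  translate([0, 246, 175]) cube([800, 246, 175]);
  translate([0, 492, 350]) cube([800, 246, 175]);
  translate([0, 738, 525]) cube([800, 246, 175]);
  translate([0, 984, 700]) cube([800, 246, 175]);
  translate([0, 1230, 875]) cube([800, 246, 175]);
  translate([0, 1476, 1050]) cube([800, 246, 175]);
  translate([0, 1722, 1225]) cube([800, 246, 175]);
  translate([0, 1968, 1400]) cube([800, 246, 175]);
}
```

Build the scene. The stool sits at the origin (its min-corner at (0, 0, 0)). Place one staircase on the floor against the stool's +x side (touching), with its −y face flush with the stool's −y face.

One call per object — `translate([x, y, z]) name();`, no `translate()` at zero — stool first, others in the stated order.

stool();
translate([272, 0, 0]) staircase();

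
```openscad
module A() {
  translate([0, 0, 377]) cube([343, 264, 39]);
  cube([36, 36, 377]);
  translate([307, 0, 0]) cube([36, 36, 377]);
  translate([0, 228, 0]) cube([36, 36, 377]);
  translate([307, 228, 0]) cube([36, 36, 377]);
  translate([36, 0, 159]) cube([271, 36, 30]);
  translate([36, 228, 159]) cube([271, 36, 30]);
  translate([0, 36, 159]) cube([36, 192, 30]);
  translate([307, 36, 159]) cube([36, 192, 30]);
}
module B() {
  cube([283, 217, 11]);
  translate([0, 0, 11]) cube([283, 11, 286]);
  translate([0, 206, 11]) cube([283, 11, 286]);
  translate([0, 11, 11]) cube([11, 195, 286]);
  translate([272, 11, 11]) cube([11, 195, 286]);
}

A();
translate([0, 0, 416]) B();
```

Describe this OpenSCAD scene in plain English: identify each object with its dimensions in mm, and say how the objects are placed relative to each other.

A is a simple wooden stool: a rectangular seat 343 mm (x) by 264 mm (y), 39 mm thick, top face at z = 416 mm, on four square legs, each 36×36 mm in cross-section. The legs rest on z = 0, each flush with a corner of the seat. Four stretchers, 36 mm wide and 30 mm tall, connect adjacent legs with their undersides at z = 159 mm, each running between the inner faces of the legs it joins and aligned with the legs' outer faces on the other axis.

B is an open storage box with external size 283×217×297 mm and wall thickness 11 mm (the base is also 11 mm thick). The base covers the whole footprint; the four walls stand on the base, with the y-facing walls full-width and the x-facing walls fitting between their inner faces.

The open box is on top of the stool.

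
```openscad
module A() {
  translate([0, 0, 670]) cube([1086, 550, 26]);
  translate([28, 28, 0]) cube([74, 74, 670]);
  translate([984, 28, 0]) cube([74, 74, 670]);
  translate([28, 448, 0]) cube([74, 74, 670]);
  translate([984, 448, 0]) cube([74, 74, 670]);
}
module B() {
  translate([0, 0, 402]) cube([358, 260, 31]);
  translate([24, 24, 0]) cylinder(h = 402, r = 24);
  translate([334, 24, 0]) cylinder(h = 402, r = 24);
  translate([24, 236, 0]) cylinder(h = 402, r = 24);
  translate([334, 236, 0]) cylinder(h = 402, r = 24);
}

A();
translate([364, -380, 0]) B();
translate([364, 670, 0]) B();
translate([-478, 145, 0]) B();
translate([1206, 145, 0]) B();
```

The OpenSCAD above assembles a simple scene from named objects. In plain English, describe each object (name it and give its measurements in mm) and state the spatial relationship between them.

A is a table with a 1086×550 mm rectangular top, 26 mm thick, top surface at z = 696 mm, supported by four 74×74 mm square legs, each inset 28 mm from the nearest pair of top edges, running from the floor.

B is a simple wooden stool: a rectangular seat 358 mm (x) by 260 mm (y), 31 mm thick, top face at z = 433 mm, on four round legs, each 48 mm in diameter. The legs rest on z = 0, each leg's axis is inset half a diameter from the nearest pair of seat edges (so the leg's bounding box is flush with the corner).

Four stools sit around the table at the −y, +y, −x, +x sides.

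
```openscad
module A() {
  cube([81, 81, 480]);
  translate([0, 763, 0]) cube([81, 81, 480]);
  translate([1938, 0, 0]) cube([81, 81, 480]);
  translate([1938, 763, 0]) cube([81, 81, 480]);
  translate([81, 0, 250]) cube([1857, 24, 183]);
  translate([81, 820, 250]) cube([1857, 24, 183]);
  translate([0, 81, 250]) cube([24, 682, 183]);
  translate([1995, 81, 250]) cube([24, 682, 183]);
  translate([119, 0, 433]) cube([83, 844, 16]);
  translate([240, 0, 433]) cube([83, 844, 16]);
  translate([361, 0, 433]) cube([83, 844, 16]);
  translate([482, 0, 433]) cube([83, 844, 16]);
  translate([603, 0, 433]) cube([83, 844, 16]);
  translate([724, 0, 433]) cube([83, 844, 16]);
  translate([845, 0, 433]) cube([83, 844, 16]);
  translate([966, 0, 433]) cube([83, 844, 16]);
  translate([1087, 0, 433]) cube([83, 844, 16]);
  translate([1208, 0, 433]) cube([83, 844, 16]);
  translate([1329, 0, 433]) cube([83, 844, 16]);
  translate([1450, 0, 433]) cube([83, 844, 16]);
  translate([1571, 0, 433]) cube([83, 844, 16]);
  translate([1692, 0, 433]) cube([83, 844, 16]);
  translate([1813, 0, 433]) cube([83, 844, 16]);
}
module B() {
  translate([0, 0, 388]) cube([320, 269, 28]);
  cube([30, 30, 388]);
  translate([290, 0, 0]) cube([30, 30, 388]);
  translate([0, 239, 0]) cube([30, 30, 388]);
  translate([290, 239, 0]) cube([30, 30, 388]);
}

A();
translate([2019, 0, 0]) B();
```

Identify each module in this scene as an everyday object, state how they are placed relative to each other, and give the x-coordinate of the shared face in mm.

The bed frame's +x face and the stool's −x face are both at x = 2019 mm.

A is a bed frame. B is a stool. The stool is against the bed frame's +x side, with their −y faces flush. The x-coordinate of the shared face is 2019 mm.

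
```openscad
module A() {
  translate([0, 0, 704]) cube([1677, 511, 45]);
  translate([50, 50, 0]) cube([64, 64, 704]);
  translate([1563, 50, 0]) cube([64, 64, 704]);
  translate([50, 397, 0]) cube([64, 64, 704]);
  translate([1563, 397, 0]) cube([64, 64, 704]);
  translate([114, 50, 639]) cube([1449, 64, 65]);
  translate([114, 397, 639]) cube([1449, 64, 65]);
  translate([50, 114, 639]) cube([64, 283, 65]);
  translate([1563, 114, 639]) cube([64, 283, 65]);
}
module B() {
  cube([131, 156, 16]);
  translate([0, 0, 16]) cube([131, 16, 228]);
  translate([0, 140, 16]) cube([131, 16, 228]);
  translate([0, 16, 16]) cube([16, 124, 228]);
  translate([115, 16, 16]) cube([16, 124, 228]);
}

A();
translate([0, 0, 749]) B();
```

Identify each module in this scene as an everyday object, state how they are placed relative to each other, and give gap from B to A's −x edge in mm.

The open box's min-x is at 0; the table's min-x is 0; gap = 0 mm.

A is a table. B is an open box. The open box is on top of the table. The gap from the open box to the table's −x edge is 0 mm.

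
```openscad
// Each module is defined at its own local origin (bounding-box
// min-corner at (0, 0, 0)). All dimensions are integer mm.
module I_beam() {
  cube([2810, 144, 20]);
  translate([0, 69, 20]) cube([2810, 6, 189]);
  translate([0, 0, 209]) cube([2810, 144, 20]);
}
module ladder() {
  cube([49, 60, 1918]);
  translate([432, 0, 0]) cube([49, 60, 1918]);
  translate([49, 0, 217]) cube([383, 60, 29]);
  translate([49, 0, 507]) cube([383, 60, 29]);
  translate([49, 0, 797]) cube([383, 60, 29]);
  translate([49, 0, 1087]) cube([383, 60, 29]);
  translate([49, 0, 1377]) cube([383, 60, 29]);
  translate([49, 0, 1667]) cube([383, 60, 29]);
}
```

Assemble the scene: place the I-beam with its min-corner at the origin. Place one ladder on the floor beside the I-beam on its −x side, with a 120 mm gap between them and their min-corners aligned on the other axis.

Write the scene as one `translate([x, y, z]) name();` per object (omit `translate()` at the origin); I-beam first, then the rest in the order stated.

I_beam();
translate([-601, 0, 0]) ladder();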